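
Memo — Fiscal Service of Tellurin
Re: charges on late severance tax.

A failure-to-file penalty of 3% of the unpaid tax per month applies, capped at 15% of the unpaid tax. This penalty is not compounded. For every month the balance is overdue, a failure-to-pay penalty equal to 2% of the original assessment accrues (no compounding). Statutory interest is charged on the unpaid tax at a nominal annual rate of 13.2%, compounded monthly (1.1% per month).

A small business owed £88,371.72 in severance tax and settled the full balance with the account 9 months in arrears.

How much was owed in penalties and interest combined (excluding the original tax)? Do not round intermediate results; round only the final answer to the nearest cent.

£38,306.46

Failure-to-file: 9 × 3% × £88,371.72 = £23,860.36…, capped at 15% × £88,371.72 = £13,255.76…
Failure-to-pay penalty = 2% × £88,371.72 × 9 mo = £15,906.91…
Interest: £88,371.72 × ((1 + 0.011)^9 − 1) = £88,371.72 × 0.1034697… = £9,143.7926…
Penalties + interest = £29,162.6676 + £9,143.7926… = £38,306.46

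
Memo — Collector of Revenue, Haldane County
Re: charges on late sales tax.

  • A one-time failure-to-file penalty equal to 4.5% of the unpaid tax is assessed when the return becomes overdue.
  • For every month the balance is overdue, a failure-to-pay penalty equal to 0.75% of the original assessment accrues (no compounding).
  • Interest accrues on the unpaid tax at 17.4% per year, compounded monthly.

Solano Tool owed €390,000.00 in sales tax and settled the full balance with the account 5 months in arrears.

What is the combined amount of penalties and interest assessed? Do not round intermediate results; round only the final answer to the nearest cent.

€61,281.95

Failure-to-file penalty: 4.5% × €390,000.00 = €17,550.00
Failure-to-pay penalty = 0.75% × €390,000.00 × 5 mo = €14,625.00
Interest (17.4%/yr ÷ 12 = 1.45%/month): €390,000.00 × ((1 + 0.0145)^5 − 1) = €29,106.9511…
Penalties + interest = €32,175.0000 + €29,106.9511… = €61,281.95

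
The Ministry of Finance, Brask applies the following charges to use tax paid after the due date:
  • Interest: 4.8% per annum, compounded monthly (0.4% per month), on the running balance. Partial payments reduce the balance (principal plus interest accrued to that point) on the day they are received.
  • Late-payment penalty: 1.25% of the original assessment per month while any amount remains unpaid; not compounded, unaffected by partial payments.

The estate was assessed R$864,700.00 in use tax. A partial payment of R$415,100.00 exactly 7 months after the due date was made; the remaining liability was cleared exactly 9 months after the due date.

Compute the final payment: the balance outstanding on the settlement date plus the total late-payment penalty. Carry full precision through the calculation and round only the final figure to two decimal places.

R$575,183.25

Balance at month 7: R$864,700.0000 × (1 + 0.004)^7 = R$889,204.0839…
After R$415,100.00 payment: R$889,204.0839… − R$415,100.00 = R$474,104.0839…
Balance at month 9: R$474,104.0839… × (1 + 0.004)^2 = R$477,904.5022…
Penalty: 9 × 1.25% × R$864,700.00 = R$97,278.75
Final settlement = outstanding balance + penalty = R$477,904.5022… + R$97,278.75 = R$575,183.25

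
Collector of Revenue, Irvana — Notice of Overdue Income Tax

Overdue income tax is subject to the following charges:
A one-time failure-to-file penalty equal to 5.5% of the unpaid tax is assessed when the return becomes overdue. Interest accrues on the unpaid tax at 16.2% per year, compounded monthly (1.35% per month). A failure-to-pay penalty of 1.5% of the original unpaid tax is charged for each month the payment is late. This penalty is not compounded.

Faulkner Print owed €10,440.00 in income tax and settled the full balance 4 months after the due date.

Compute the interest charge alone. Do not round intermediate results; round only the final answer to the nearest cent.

€575.28

Interest: €10,440.00 × ((1 + 0.0135)^4 − 1) = €10,440.00 × 0.0551034… = €575.2792…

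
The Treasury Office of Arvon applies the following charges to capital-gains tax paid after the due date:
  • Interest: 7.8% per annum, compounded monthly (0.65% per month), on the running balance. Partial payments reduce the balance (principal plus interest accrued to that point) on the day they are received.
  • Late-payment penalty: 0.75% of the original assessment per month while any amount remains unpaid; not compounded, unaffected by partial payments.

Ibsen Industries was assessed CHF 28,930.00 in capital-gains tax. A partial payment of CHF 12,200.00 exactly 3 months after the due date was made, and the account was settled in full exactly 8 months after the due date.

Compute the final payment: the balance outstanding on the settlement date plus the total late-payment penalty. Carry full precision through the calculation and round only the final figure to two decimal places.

Balance at month 3: CHF 28,930.0000 × (1 + 0.0065)^3 = CHF 29,497.8098…
After CHF 12,200.00 payment: CHF 29,497.8098… − CHF 12,200.00 = CHF 17,297.8098…
Balance at month 8: CHF 17,297.8098… × (1 + 0.0065)^5 = CHF 17,867.3446…
Penalty: 8 × 0.75% × CHF 28,930.00 = CHF 1,735.80
Final settlement = outstanding balance + penalty = CHF 17,867.3446… + CHF 1,735.80 = CHF 19,603.14

CHF 19,603.14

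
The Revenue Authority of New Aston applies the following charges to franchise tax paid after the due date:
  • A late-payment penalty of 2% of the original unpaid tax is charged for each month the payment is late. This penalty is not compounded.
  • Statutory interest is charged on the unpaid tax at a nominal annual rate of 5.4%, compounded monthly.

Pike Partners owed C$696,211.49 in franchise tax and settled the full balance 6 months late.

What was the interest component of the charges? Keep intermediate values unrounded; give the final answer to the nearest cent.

Interest (5.4%/yr ÷ 12 = 0.45%/month): C$696,211.49 × ((1 + 0.0045)^6 − 1) = C$19,010.4576…

C$19,010.46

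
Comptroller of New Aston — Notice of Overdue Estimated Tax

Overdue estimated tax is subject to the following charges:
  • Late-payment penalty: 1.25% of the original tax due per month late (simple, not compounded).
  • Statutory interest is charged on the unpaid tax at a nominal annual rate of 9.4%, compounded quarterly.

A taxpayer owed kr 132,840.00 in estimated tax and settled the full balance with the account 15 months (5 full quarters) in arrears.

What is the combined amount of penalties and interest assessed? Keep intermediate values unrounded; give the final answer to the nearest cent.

kr 41,267.25

Late-payment penalty = 1.25% × kr 132,840.00 × 15 mo = kr 24,907.50
Interest (9.4%/yr ÷ 4 = 2.35%/quarter): kr 132,840.00 × ((1 + 0.0235)^5 − 1) = kr 16,359.7522…
Penalties + interest = kr 24,907.5000 + kr 16,359.7522… = kr 41,267.25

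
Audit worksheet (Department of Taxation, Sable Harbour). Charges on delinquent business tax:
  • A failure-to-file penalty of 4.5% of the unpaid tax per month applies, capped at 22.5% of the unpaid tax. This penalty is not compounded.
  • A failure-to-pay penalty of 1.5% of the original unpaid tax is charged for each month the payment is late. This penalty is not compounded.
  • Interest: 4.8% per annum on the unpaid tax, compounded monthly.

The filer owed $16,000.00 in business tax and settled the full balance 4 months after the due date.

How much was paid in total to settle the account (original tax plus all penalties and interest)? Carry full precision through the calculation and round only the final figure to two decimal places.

Failure-to-file: 4 × 4.5% × $16,000.00 = $2,880.00 (under the 22.5% cap)
Failure-to-pay penalty = 1.5% × $16,000.00 × 4 mo = $960.00
Interest (4.8%/yr ÷ 12 = 0.4%/month): $16,000.00 × ((1 + 0.004)^4 − 1) = $257.5401…
Total = $16,000.00 + $3,840.0000 + $257.5401… = $20,097.54

$20,097.54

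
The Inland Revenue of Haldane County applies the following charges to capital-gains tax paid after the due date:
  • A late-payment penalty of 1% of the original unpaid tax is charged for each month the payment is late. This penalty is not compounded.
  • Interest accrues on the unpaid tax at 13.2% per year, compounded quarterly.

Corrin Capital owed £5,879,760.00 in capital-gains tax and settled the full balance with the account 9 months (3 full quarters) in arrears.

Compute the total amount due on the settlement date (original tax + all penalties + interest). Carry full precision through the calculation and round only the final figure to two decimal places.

£7,010,455.12

Late-payment penalty: 9 × 1% × £5,879,760.00 = £529,178.40
Interest (13.2%/yr ÷ 4 = 3.3%/quarter): £5,879,760.00 × ((1 + 0.033)^3 − 1) = £601,516.7169…
Total = £5,879,760.00 + £529,178.4000 + £601,516.7169… = £7,010,455.12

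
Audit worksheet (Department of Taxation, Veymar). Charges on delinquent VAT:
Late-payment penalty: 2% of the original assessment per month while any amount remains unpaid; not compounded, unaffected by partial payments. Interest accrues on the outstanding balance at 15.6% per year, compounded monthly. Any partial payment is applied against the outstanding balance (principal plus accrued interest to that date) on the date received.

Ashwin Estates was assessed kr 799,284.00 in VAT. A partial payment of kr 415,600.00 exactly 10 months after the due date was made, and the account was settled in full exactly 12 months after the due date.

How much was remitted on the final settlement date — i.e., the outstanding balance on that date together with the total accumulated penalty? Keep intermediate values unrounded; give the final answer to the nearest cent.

Monthly rate = 15.6% ÷ 12 = 1.3%
Balance at month 10: kr 799,284.0000 × (1 + 0.013)^10 = kr 909,485.0676…
After kr 415,600.00 payment: kr 909,485.0676… − kr 415,600.00 = kr 493,885.0676…
Balance at month 12: kr 493,885.0676… × (1 + 0.013)^2 = kr 506,809.5459…
Penalty: 12 × 2% × kr 799,284.00 = kr 191,828.16
Final settlement = outstanding balance + penalty = kr 506,809.5459… + kr 191,828.16 = kr 698,637.71

kr 698,637.71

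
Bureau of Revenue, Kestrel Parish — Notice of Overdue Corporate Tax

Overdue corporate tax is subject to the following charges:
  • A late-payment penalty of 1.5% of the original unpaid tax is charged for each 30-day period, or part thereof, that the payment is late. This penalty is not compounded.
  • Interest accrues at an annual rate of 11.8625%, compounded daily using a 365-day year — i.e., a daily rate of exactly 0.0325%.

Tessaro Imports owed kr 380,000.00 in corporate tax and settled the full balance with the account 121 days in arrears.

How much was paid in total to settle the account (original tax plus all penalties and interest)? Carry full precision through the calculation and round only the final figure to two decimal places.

Penalty periods: ⌈121/30⌉ = 5; penalty = 5 × 1.5% × kr 380,000.00 = kr 28,500.00
Interest: kr 380,000.00 × ((1 + 0.000325)^121 − 1) = kr 380,000.00 × 0.04010182… = kr 15,238.6912…
Total = kr 380,000.00 + kr 28,500.0000 + kr 15,238.6912… = kr 423,738.69

kr 423,738.69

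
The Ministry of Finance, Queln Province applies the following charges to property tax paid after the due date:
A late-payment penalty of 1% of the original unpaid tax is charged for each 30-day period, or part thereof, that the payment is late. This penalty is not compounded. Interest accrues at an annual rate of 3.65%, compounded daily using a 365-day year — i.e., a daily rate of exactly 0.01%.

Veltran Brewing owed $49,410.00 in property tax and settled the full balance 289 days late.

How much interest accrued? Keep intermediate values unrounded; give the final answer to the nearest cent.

$1,448.71

Interest: $49,410.00 × ((1 + 0.0001)^289 − 1) = $49,410.00 × 0.02932017… = $1,448.7096…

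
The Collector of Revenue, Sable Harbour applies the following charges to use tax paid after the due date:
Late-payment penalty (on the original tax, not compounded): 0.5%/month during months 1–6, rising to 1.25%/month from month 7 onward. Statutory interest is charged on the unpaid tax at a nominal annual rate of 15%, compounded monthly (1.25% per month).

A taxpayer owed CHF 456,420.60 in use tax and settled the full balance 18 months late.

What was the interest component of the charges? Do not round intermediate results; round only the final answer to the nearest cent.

CHF 114,368.68

Interest: CHF 456,420.60 × ((1 + 0.0125)^18 − 1) = CHF 456,420.60 × 0.2505774… = CHF 114,368.6846…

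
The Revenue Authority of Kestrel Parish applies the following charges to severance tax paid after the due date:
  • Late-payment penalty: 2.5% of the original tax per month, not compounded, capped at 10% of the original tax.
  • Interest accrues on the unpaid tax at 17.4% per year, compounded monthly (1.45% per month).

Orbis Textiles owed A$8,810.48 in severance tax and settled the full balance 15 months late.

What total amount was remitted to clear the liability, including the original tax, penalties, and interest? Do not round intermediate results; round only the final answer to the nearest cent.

Penalty (uncapped): 15 × 2.5% × A$8,810.48 = A$3,303.93; cap = 10% × A$8,810.48 = A$881.05… → penalty = A$881.05…
Interest: A$8,810.48 × ((1 + 0.0145)^15 − 1) = A$8,810.48 × 0.2410257… = A$2,123.5520…
Total = A$8,810.48 + A$881.0480 + A$2,123.5520… = A$11,815.08

A$11,815.08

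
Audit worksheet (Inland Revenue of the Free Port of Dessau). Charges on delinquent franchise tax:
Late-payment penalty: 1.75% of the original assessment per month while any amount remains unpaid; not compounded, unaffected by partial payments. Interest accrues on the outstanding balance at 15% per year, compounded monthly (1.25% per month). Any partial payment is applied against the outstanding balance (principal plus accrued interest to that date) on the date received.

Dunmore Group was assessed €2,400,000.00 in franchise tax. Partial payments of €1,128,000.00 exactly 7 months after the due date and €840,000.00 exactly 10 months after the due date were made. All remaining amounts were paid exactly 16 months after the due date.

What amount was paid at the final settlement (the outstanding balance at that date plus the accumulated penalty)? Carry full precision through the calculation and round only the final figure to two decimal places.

€1,433,299.47

Balance at month 7: €2,400,000.0000 × (1 + 0.0125)^7 = €2,618,041.1287…
After €1,128,000.00 payment: €2,618,041.1287… − €1,128,000.00 = €1,490,041.1287…
Balance at month 10: €1,490,041.1287… × (1 + 0.0125)^3 = €1,546,619.0381…
After €840,000.00 payment: €1,546,619.0381… − €840,000.00 = €706,619.0381…
Balance at month 16: €706,619.0381… × (1 + 0.0125)^6 = €761,299.4667…
Penalty: 16 × 1.75% × €2,400,000.00 = €672,000.00
Final settlement = outstanding balance + penalty = €761,299.4667… + €672,000.00 = €1,433,299.47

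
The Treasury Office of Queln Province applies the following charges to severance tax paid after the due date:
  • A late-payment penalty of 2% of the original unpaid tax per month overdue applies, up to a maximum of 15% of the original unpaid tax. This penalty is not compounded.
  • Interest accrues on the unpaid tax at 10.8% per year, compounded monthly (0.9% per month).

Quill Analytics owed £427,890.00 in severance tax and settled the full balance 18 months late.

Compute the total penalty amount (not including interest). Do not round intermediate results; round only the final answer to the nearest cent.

£64,183.50

Penalty (uncapped): 18 × 2% × £427,890.00 = £154,040.40; cap = 15% × £427,890.00 = £64,183.50 → penalty = £64,183.50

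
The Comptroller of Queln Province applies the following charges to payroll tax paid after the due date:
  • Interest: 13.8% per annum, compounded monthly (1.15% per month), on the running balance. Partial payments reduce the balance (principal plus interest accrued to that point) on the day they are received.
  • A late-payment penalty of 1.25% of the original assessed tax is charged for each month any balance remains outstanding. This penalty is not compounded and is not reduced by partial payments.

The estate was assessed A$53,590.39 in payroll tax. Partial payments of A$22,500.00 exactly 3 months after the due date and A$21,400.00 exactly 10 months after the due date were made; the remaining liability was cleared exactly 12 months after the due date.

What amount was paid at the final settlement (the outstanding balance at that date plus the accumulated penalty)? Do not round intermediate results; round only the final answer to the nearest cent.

Balance at month 3: A$53,590.3900 × (1 + 0.0115)^3 = A$55,460.6019…
After A$22,500.00 payment: A$55,460.6019… − A$22,500.00 = A$32,960.6019…
Balance at month 10: A$32,960.6019… × (1 + 0.0115)^7 = A$35,707.2451…
After A$21,400.00 payment: A$35,707.2451… − A$21,400.00 = A$14,307.2451…
Balance at month 12: A$14,307.2451… × (1 + 0.0115)^2 = A$14,638.2038…
Penalty: 12 × 1.25% × A$53,590.39 = A$8,038.56…
Final settlement = outstanding balance + penalty = A$14,638.2038… + A$8,038.56… = A$22,676.76

A$22,676.76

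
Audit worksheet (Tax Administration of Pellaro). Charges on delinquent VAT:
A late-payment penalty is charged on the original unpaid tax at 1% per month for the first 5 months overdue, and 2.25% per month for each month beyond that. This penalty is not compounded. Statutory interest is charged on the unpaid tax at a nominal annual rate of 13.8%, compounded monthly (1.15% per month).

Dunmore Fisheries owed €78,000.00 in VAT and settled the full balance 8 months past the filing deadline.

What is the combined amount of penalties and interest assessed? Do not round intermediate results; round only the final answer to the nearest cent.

€16,636.57

Penalty, months 1–5: 5 × 1% × €78,000.00 = €3,900.00
Penalty, months 6–8: 3 × 2.25% × €78,000.00 = €5,265.00
Interest: €78,000.00 × ((1 + 0.0115)^8 − 1) = €78,000.00 × 0.0957894… = €7,471.5736…
Penalties + interest = €9,165.0000 + €7,471.5736… = €16,636.57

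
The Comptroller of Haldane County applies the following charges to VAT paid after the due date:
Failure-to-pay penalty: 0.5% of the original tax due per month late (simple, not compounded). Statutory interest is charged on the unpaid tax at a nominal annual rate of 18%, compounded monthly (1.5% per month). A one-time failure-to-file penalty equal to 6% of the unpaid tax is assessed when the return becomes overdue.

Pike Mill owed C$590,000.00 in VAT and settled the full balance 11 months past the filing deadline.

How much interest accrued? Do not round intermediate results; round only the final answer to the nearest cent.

C$104,989.87

Interest: C$590,000.00 × ((1 + 0.015)^11 − 1) = C$590,000.00 × 0.1779489… = C$104,989.8731…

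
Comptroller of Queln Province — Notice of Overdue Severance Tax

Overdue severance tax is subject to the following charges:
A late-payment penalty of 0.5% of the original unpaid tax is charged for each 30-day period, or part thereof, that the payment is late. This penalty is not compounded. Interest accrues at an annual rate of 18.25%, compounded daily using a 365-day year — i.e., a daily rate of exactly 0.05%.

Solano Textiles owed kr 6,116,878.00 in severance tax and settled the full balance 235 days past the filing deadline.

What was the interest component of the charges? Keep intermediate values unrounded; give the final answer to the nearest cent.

kr 762,460.30

Interest: kr 6,116,878.00 × ((1 + 0.0005)^235 − 1) = kr 6,116,878.00 × 0.12464860… = kr 762,460.3030…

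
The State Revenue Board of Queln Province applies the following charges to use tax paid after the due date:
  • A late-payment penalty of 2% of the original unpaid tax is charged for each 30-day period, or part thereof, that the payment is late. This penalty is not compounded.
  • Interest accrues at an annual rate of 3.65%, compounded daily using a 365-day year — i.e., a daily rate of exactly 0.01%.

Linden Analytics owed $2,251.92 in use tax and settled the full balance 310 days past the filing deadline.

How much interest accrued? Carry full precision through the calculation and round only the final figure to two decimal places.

$70.90

Interest: $2,251.92 × ((1 + 0.0001)^310 − 1) = $2,251.92 × 0.03148391… = $70.8992…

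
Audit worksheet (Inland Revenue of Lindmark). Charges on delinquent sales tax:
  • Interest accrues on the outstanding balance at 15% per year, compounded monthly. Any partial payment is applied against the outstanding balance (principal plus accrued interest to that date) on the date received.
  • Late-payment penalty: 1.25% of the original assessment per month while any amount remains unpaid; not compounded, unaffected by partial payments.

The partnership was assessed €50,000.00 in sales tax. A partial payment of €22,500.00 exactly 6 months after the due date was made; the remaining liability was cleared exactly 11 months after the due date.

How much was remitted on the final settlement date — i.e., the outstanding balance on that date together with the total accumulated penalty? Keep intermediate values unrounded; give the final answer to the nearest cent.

€40,254.36

Monthly rate = 15% ÷ 12 = 1.25%
Balance at month 6: €50,000.0000 × (1 + 0.0125)^6 = €53,869.1590…
After €22,500.00 payment: €53,869.1590… − €22,500.00 = €31,369.1590…
Balance at month 11: €31,369.1590… × (1 + 0.0125)^5 = €33,379.3623…
Penalty: 11 × 1.25% × €50,000.00 = €6,875.00
Final settlement = outstanding balance + penalty = €33,379.3623… + €6,875.00 = €40,254.36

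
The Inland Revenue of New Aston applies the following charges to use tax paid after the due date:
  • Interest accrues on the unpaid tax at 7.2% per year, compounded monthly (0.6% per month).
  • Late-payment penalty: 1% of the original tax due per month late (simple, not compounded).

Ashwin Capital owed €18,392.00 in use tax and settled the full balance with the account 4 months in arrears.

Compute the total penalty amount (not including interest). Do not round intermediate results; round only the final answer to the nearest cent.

Late-payment penalty = 1% × €18,392.00 × 4 mo = €735.68

€735.68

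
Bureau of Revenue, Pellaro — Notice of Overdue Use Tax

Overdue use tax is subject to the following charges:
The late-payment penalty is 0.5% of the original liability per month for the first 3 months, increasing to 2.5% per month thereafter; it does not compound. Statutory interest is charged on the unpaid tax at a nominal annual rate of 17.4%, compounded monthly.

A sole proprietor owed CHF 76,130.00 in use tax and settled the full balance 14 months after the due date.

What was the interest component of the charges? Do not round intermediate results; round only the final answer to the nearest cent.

CHF 16,998.92

Interest (17.4%/yr ÷ 12 = 1.45%/month): CHF 76,130.00 × ((1 + 0.0145)^14 − 1) = CHF 16,998.9162…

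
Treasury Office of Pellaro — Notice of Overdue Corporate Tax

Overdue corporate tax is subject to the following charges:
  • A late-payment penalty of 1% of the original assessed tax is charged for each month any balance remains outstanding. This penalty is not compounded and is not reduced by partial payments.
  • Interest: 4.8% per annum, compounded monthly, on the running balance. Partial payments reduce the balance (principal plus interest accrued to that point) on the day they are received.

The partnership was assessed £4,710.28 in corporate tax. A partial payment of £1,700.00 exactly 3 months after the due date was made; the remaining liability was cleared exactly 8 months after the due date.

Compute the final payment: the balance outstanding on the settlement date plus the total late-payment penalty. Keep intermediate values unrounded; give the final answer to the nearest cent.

£3,505.69

Monthly rate = 4.8% ÷ 12 = 0.4%
Balance at month 3: £4,710.2800 × (1 + 0.004)^3 = £4,767.0298…
After £1,700.00 payment: £4,767.0298… − £1,700.00 = £3,067.0298…
Balance at month 8: £3,067.0298… × (1 + 0.004)^5 = £3,128.8630…
Penalty: 8 × 1% × £4,710.28 = £376.82…
Final settlement = outstanding balance + penalty = £3,128.8630… + £376.82… = £3,505.69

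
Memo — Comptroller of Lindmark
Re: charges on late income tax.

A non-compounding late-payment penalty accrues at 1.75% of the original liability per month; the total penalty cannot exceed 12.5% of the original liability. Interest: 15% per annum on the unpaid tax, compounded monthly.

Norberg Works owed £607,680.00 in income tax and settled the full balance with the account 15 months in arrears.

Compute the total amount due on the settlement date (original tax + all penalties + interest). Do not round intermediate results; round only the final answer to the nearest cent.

Penalty (uncapped): 15 × 1.75% × £607,680.00 = £159,516.00; cap = 12.5% × £607,680.00 = £75,960.00 → penalty = £75,960.00
Interest (15%/yr ÷ 12 = 1.25%/month): £607,680.00 × ((1 + 0.0125)^15 − 1) = £124,470.5979…
Total = £607,680.00 + £75,960.0000 + £124,470.5979… = £808,110.60

£808,110.60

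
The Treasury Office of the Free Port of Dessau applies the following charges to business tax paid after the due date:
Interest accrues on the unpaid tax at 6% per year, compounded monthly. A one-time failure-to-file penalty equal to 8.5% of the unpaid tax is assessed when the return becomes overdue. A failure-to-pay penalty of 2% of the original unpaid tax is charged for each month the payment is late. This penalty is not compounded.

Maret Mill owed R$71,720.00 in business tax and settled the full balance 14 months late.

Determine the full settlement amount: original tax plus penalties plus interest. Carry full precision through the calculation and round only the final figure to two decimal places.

R$103,084.67

Failure-to-file penalty: 8.5% × R$71,720.00 = R$6,096.20
Failure-to-pay penalty: 14 × 2% × R$71,720.00 = R$20,081.60
Interest (6%/yr ÷ 12 = 0.5%/month): R$71,720.00 × ((1 + 0.005)^14 − 1) = R$5,186.8716…
Total = R$71,720.00 + R$26,177.8000 + R$5,186.8716… = R$103,084.67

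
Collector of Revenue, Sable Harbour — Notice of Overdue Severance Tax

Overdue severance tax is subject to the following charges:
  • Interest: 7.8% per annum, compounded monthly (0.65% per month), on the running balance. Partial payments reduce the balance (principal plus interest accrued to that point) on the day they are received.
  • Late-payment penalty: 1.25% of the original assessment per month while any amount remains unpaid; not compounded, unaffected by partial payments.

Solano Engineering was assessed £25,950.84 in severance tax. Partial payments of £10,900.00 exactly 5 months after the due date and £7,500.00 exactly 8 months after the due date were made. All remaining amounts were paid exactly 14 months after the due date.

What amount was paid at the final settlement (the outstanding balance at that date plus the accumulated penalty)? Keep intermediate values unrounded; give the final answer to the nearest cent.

£13,604.40

Balance at month 5: £25,950.8400 × (1 + 0.0065)^5 = £26,805.2780…
After £10,900.00 payment: £26,805.2780… − £10,900.00 = £15,905.2780…
Balance at month 8: £15,905.2780… × (1 + 0.0065)^3 = £16,217.4513…
After £7,500.00 payment: £16,217.4513… − £7,500.00 = £8,717.4513…
Balance at month 14: £8,717.4513… × (1 + 0.0065)^6 = £9,063.0047…
Penalty: 14 × 1.25% × £25,950.84 = £4,541.40…
Final settlement = outstanding balance + penalty = £9,063.0047… + £4,541.40… = £13,604.40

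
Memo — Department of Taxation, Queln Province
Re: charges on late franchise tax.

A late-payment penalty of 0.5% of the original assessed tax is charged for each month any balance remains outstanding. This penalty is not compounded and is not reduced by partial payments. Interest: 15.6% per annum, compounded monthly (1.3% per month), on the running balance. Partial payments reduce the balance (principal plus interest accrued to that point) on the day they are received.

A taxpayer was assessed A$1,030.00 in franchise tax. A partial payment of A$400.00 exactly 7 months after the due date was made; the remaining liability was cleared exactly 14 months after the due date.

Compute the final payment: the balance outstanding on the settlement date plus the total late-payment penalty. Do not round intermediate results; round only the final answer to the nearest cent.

A$868.40

Balance at month 7: A$1,030.0000 × (1 + 0.013)^7 = A$1,127.4657…
After A$400.00 payment: A$1,127.4657… − A$400.00 = A$727.4657…
Balance at month 14: A$727.4657… × (1 + 0.013)^7 = A$796.3035…
Penalty: 14 × 0.5% × A$1,030.00 = A$72.10
Final settlement = outstanding balance + penalty = A$796.3035… + A$72.10 = A$868.40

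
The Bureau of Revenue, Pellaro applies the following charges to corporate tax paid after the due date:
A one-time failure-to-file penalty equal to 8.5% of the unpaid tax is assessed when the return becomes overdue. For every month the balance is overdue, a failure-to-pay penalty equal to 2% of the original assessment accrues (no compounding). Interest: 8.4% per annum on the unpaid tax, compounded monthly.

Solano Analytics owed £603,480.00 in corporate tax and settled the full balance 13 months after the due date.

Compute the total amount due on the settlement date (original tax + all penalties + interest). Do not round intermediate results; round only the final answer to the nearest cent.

£868,964.03

Failure-to-file penalty: 8.5% × £603,480.00 = £51,295.80
Failure-to-pay penalty: 13 × 2% × £603,480.00 = £156,904.80
Interest (8.4%/yr ÷ 12 = 0.7%/month): £603,480.00 × ((1 + 0.007)^13 − 1) = £57,283.4299…
Total = £603,480.00 + £208,200.6000 + £57,283.4299… = £868,964.03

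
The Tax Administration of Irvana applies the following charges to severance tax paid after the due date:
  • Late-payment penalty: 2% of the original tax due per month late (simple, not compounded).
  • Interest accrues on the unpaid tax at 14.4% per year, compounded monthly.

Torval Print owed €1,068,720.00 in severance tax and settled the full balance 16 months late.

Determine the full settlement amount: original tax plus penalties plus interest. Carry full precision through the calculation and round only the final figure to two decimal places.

Late-payment penalty = 2% × €1,068,720.00 × 16 mo = €341,990.40
Interest (14.4%/yr ÷ 12 = 1.2%/month): €1,068,720.00 × ((1 + 0.012)^16 − 1) = €224,737.4211…
Total = €1,068,720.00 + €341,990.4000 + €224,737.4211… = €1,635,447.82

€1,635,447.82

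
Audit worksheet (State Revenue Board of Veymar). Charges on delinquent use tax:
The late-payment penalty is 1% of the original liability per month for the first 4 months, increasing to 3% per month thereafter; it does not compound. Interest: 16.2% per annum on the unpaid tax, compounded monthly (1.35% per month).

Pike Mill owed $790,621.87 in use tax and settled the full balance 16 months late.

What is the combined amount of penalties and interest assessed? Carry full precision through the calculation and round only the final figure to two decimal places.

Penalty, months 1–4: 4 × 1% × $790,621.87 = $31,624.87…
Penalty, months 5–16: 12 × 3% × $790,621.87 = $284,623.87…
Interest: $790,621.87 × ((1 + 0.0135)^16 − 1) = $790,621.87 × 0.2393103… = $189,203.9328…
Penalties + interest = $316,248.7480 + $189,203.9328… = $505,452.68

$505,452.68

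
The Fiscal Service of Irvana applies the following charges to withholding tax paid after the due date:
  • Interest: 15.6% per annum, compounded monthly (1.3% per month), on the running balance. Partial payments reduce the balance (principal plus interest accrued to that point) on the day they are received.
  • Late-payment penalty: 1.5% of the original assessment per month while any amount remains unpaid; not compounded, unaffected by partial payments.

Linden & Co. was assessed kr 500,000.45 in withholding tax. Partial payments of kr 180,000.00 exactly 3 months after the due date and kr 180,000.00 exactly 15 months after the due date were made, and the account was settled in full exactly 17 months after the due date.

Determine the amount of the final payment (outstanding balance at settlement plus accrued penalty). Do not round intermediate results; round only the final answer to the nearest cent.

kr 349,886.95

Balance at month 3: kr 500,000.4500 × (1 + 0.013)^3 = kr 519,755.0663…
After kr 180,000.00 payment: kr 519,755.0663… − kr 180,000.00 = kr 339,755.0663…
Balance at month 15: kr 339,755.0663… × (1 + 0.013)^12 = kr 396,715.6066…
After kr 180,000.00 payment: kr 396,715.6066… − kr 180,000.00 = kr 216,715.6066…
Balance at month 17: kr 216,715.6066… × (1 + 0.013)^2 = kr 222,386.8373…
Penalty: 17 × 1.5% × kr 500,000.45 = kr 127,500.11…
Final settlement = outstanding balance + penalty = kr 222,386.8373… + kr 127,500.11… = kr 349,886.95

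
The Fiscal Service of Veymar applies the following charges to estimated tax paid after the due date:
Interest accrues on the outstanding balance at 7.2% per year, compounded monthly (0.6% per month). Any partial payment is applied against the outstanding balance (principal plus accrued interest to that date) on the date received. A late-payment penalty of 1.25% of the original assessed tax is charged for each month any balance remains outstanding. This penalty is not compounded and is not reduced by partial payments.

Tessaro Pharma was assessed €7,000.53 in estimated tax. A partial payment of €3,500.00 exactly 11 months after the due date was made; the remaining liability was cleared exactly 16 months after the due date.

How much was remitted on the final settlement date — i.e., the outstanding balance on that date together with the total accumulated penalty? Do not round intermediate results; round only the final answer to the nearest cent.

€5,497.53

Balance at month 11: €7,000.5300 × (1 + 0.006)^11 = €7,476.6785…
After €3,500.00 payment: €7,476.6785… − €3,500.00 = €3,976.6785…
Balance at month 16: €3,976.6785… × (1 + 0.006)^5 = €4,097.4191…
Penalty: 16 × 1.25% × €7,000.53 = €1,400.11…
Final settlement = outstanding balance + penalty = €4,097.4191… + €1,400.11… = €5,497.53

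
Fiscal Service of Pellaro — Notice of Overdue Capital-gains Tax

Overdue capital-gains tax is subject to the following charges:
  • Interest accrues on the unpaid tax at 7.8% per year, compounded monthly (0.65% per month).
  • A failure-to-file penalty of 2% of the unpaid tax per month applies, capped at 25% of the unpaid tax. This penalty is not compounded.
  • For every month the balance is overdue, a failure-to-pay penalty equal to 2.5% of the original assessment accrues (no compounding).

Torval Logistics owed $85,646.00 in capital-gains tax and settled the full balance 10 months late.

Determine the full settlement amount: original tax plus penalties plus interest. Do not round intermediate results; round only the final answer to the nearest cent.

$129,919.38

Failure-to-file: 10 × 2% × $85,646.00 = $17,129.20 (under the 25% cap)
Failure-to-pay penalty: 10 × 2.5% × $85,646.00 = $21,411.50
Interest: $85,646.00 × ((1 + 0.0065)^10 − 1) = $85,646.00 × 0.0669346… = $5,732.6793…
Total = $85,646.00 + $38,540.7000 + $5,732.6793… = $129,919.38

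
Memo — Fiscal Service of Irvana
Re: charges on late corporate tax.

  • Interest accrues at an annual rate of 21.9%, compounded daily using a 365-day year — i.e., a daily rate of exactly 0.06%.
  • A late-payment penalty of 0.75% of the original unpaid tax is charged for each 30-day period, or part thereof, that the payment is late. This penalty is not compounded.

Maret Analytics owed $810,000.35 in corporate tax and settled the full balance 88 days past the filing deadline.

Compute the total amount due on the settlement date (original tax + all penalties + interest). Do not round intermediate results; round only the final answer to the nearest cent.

Penalty periods: ⌈88/30⌉ = 3; penalty = 3 × 0.75% × $810,000.35 = $18,225.01…
Interest: $810,000.35 × ((1 + 0.0006)^88 − 1) = $810,000.35 × 0.05420209… = $43,903.7105…
Total = $810,000.35 + $18,225.0079… + $43,903.7105… = $872,129.07

$872,129.07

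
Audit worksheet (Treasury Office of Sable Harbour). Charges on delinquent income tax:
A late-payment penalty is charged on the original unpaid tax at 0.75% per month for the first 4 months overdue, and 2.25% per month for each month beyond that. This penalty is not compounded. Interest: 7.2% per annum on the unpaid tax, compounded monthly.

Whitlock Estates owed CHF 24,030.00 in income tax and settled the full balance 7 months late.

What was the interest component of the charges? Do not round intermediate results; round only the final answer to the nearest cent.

Interest (7.2%/yr ÷ 12 = 0.6%/month): CHF 24,030.00 × ((1 + 0.006)^7 − 1) = CHF 1,027.6094…

CHF 1,027.61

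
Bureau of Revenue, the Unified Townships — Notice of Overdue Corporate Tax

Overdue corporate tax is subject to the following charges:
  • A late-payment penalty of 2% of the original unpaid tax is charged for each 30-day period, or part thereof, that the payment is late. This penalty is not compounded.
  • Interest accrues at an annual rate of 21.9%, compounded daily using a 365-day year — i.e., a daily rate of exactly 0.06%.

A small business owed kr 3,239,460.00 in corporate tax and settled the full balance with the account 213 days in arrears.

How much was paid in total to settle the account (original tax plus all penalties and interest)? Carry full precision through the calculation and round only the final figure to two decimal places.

Penalty periods: ⌈213/30⌉ = 8; penalty = 8 × 2% × kr 3,239,460.00 = kr 518,313.60
Interest: kr 3,239,460.00 × ((1 + 0.0006)^213 − 1) = kr 3,239,460.00 × 0.13628217… = kr 441,480.6266…
Total = kr 3,239,460.00 + kr 518,313.6000 + kr 441,480.6266… = kr 4,199,254.23

kr 4,199,254.23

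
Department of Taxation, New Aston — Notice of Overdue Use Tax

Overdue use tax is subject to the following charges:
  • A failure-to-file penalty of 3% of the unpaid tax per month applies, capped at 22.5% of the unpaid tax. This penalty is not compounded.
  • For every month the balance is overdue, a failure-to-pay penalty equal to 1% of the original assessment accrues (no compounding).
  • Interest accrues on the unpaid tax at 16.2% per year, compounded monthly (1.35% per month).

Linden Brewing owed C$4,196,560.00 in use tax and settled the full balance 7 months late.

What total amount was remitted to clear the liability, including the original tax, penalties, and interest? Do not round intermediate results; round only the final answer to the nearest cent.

C$5,784,599.30

Failure-to-file: 7 × 3% × C$4,196,560.00 = C$881,277.60 (under the 22.5% cap)
Failure-to-pay penalty = 1% × C$4,196,560.00 × 7 mo = C$293,759.20
Interest: C$4,196,560.00 × ((1 + 0.0135)^7 − 1) = C$4,196,560.00 × 0.0984145… = C$413,002.5015…
Total = C$4,196,560.00 + C$1,175,036.8000 + C$413,002.5015… = C$5,784,599.30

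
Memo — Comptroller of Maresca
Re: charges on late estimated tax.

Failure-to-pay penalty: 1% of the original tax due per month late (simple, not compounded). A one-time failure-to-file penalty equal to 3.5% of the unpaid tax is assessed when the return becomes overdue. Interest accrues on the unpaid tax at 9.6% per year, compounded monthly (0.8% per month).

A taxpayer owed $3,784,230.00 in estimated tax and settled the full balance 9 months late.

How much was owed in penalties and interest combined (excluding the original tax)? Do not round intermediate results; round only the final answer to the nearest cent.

$754,376.90

Failure-to-file penalty: 3.5% × $3,784,230.00 = $132,448.05
Failure-to-pay penalty = 1% × $3,784,230.00 × 9 mo = $340,580.70
Interest: $3,784,230.00 × ((1 + 0.008)^9 − 1) = $3,784,230.00 × 0.0743475… = $281,348.1468…
Penalties + interest = $473,028.7500 + $281,348.1468… = $754,376.90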